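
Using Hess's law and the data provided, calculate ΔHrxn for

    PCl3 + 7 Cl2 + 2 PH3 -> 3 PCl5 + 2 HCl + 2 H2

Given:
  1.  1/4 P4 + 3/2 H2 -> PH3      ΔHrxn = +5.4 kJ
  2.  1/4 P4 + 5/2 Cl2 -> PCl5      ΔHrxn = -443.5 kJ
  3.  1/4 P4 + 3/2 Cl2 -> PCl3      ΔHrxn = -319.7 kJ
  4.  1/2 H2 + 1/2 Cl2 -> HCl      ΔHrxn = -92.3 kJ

eq. 1 reversed and × 2: (-2)·(+5.4) = -10.8 kJ
eq. 2 × 3: (3)·(-443.5) = -1330.5 kJ
eq. 3 reversed: +319.7 kJ
eq. 4 × 2: (2)·(-92.3) = -184.6 kJ
ΔHrxn = (-2)·(+5.4) + (3)·(-443.5) + (-1)·(-319.7) + (2)·(-92.3) = -1206.2 kJ

ΔHrxn = -1206.2 kJ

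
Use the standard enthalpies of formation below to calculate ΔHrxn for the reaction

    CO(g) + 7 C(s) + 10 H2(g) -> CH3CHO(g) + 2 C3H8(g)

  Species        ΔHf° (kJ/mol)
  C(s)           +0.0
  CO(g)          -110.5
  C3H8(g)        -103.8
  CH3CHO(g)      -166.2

Products: 1·(-166.2) + 2·(-103.8) = -373.8
Reactants: 1·(-110.5) + 7·(+0.0) + 10·(+0.0) = -110.5
ΔHrxn = (-373.8) − (-110.5) = -263.3 kJ/mol

ΔHrxn = -263.3 kJ/mol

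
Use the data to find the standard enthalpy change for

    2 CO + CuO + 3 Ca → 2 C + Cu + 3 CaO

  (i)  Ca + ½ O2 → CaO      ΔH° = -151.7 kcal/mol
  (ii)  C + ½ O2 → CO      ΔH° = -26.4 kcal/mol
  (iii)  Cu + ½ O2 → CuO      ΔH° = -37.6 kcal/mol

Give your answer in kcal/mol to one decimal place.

ΔH° = -364.7 kcal/mol

(i) × 3 (×3 to match 3 CaO in the target): (3)·(-151.7) = -455.1 kcal/mol
(ii) reversed and × 2 (CO must end up as a reactant; scale by 2 for the 2 CO): (-2)·(-26.4) = +52.8 kcal/mol
(iii) reversed (reverse to put CuO on the reactant side): +37.6 kcal/mol
By Hess's law, ΔH° = (-455.1) + (+52.8) + (+37.6) = -364.7 kcal/mol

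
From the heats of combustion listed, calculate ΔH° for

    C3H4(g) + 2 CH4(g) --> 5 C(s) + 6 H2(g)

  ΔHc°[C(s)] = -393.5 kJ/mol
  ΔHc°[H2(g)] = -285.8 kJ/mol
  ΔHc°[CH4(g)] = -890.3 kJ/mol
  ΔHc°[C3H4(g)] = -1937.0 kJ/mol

With combustion enthalpies, reactants minus products:
= [1·(-1937.0) + 2·(-890.3)] − [5·(-393.5) + 6·(-285.8)]
= -35.3 kJ/mol

ΔH° = -35.3 kJ/mol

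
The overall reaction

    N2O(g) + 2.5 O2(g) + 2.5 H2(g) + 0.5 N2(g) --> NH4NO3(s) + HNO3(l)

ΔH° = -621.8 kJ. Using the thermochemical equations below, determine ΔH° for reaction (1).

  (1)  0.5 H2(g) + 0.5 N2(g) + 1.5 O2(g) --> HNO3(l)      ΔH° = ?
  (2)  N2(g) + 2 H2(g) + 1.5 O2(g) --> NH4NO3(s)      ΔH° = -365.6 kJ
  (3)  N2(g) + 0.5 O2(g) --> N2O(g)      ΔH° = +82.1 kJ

(1) as written (HNO3(l) already on the product side): contributes x
(2) as written (NH4NO3(s) already on the product side): -365.6 kJ
(3) reversed (N2O(g) must end up as a reactant): -82.1 kJ
-621.8 = (-365.6) + (-82.1) + x
x = (-621.8 − (-447.7)) / (1) = -174.1 kJ

ΔH° = -174.1 kJ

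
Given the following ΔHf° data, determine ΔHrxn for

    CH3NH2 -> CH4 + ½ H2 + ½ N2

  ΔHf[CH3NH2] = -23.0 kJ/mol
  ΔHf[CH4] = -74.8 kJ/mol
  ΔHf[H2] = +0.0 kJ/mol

Products: 1·(-74.8) + 1/2·(+0.0) + 1/2·(+0.0) = -74.8
Reactants: 1·(-23.0) = -23.0
ΔHrxn = (-74.8) − (-23.0) = -51.8 kJ/mol

ΔHrxn = -51.8 kJ/mol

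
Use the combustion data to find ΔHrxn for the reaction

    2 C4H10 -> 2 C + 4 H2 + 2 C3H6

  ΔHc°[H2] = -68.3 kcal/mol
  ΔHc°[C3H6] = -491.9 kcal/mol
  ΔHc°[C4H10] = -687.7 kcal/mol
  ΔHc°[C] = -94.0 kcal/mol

Using ΔH = Σ nΔHc°(reactants) − Σ nΔHc°(products):
= [2·(-687.7)] − [2·(-94.0) + 4·(-68.3) + 2·(-491.9)]
= 69.6 kcal/mol

ΔHrxn = 69.6 kcal/mol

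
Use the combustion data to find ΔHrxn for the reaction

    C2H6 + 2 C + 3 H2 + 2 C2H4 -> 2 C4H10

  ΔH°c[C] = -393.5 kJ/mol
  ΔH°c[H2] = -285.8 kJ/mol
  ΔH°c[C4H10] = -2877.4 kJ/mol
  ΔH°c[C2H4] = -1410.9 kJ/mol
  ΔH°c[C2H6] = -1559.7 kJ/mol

Using ΔH = Σ nΔHc°(reactants) − Σ nΔHc°(products):
= [1·(-1559.7) + 2·(-393.5) + 3·(-285.8) + 2·(-1410.9)] − [2·(-2877.4)]
= -271.1 kJ/mol

ΔHrxn = -271.1 kJ/mol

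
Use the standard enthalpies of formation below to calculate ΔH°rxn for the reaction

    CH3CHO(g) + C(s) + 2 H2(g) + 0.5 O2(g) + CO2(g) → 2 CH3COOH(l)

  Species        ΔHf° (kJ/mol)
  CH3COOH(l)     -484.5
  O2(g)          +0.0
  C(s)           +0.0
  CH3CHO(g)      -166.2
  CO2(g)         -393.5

Products: 2·(-484.5) = -969.0
Reactants: 1·(-166.2) + 1·(+0.0) + 2·(+0.0) + 1/2·(+0.0) + 1·(-393.5) = -559.7
ΔH°rxn = (-969.0) − (-559.7) = -409.3 kJ/mol

ΔH°rxn = -409.3 kJ/mol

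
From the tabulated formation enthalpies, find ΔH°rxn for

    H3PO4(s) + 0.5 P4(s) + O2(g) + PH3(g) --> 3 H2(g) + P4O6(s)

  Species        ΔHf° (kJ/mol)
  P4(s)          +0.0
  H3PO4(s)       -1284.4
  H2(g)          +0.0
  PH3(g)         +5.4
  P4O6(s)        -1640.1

ΔH°rxn = -361.1 kJ/mol

Products: 3·(+0.0) + 1·(-1640.1) = -1640.1
Reactants: 1·(-1284.4) + 1/2·(+0.0) + 1·(+0.0) + 1·(+5.4) = -1279.0
ΔH°rxn = (-1640.1) − (-1279.0) = -361.1 kJ/mol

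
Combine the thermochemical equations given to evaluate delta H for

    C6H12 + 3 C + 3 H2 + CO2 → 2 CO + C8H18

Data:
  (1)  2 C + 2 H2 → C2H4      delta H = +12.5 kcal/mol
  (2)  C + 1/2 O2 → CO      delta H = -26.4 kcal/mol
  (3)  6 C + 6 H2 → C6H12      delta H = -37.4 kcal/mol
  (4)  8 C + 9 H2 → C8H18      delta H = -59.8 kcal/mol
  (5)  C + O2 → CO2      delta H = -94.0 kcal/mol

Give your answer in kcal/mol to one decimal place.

delta H = 18.8 kcal/mol

(1): not needed (C2H4 appears nowhere else).
(2) × 2 (×2 to match 2 CO in the target): (2)·(-26.4) = -52.8 kcal/mol
(3) reversed (C6H12 must end up as a reactant): +37.4 kcal/mol
(4) as written (C8H18 already on the product side): -59.8 kcal/mol
(5) reversed (reverse to put CO2 on the reactant side): +94.0 kcal/mol
delta H = (-52.8) + (+37.4) + (-59.8) + (+94.0) = 18.8 kcal/mol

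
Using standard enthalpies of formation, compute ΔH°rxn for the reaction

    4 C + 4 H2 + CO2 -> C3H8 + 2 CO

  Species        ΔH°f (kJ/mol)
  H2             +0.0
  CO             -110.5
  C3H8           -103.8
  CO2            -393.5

ΔH°rxn = 68.7 kJ/mol

ΔH°rxn = Σ nΔHf°(products) − Σ nΔHf°(reactants).
Products: 1·(-103.8) + 2·(-110.5) = -324.8
Reactants: 4·(+0.0) + 4·(+0.0) + 1·(-393.5) = -393.5
ΔH°rxn = (-324.8) − (-393.5) = 68.7 kJ/mol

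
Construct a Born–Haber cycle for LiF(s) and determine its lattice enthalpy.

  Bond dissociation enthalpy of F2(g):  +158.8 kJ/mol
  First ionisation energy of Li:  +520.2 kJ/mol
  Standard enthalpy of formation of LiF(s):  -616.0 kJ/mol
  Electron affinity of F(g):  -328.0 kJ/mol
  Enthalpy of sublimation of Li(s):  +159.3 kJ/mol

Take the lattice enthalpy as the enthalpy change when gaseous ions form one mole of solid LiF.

U = -1046.9 kJ/mol

ΔHf° = 1·ΔHsub + 1·(ΣIE) + 1/2·D(F2) + 1·EA + U
-616.0 = 1·(+159.3) + 1·(+520.2) + 1/2·(+158.8) + 1·(-328.0) + U
U = -616.0 − (+430.9) = -1046.9 kJ/mol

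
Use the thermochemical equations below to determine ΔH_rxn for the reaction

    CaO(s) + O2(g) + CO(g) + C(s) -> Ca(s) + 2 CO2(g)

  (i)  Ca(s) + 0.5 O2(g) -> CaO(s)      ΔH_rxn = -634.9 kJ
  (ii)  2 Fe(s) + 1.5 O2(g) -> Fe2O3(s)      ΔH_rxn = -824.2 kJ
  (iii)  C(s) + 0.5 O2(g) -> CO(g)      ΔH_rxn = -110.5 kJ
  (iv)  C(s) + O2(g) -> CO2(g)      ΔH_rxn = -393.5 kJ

ΔH_rxn = -41.6 kJ

(i) reversed (CaO(s) must end up as a reactant): +634.9 kJ
(ii): not needed (Fe(s) appears nowhere else).
(iii) reversed (CO(g) must end up as a reactant): +110.5 kJ
(iv) × 2 (scale by 2 for the 2 CO2(g)): (2)·(-393.5) = -787.0 kJ
Combining the equations, ΔH_rxn = (-1)·(-634.9) + (-1)·(-110.5) + (2)·(-393.5) = -41.6 kJ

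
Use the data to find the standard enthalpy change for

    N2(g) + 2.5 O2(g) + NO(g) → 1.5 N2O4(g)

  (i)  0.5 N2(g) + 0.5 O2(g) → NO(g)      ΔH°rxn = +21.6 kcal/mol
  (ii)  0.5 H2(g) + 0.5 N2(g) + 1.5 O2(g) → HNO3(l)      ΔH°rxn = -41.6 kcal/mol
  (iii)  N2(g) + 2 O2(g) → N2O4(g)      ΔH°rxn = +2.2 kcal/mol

(i) reversed (NO(g) must end up as a reactant): -21.6 kcal/mol
(ii): not needed (HNO3(l) appears nowhere else).
(iii) × 3/2 (×3/2 to match 3/2 N2O4(g) in the target): (3/2)·(+2.2) = +3.3 kcal/mol
Summing the manipulated equations, ΔH°rxn = (-21.6) + (+3.3) = -18.3 kcal/mol

ΔH°rxn = -18.3 kcal/mol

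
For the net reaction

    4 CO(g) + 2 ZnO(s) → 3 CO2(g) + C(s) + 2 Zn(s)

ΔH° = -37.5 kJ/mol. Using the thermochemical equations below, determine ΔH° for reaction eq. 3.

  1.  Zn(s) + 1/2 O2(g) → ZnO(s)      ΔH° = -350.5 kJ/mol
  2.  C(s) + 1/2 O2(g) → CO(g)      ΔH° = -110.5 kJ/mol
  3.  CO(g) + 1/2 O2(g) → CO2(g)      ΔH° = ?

eq. 1 reversed and × 2: (-2)·(-350.5) = +701.0 kJ/mol
eq. 2 reversed: +110.5 kJ/mol
eq. 3 × 3: contributes 3·x
-37.5 = (+701.0) + (+110.5) + 3·x
x = (-37.5 − (+811.5)) / (3) = -283.0 kJ/mol

ΔH° = -283.0 kJ/mol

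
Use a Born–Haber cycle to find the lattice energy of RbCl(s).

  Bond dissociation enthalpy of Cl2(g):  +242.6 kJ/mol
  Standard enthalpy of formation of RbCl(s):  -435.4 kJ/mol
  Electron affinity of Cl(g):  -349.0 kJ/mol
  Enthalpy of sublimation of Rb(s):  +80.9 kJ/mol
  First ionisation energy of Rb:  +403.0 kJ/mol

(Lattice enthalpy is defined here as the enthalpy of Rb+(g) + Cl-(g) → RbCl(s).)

U = -691.6 kJ/mol

ΔHf° = 1·ΔHsub + 1·(ΣIE) + 1/2·D(Cl2) + 1·EA + U
-435.4 = 1·(+80.9) + 1·(+403.0) + 1/2·(+242.6) + 1·(-349.0) + U
U = -435.4 − (+256.2) = -691.6 kJ/mol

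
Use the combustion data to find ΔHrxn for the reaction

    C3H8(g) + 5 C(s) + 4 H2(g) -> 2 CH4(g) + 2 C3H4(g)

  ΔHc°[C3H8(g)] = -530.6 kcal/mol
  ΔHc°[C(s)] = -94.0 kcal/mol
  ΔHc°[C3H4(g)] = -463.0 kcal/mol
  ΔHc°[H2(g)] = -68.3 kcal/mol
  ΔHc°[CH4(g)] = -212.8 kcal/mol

With combustion enthalpies, reactants minus products:
= [1·(-530.6) + 5·(-94.0) + 4·(-68.3)] − [2·(-212.8) + 2·(-463.0)]
= 77.8 kcal/mol

ΔHrxn = 77.8 kcal/mol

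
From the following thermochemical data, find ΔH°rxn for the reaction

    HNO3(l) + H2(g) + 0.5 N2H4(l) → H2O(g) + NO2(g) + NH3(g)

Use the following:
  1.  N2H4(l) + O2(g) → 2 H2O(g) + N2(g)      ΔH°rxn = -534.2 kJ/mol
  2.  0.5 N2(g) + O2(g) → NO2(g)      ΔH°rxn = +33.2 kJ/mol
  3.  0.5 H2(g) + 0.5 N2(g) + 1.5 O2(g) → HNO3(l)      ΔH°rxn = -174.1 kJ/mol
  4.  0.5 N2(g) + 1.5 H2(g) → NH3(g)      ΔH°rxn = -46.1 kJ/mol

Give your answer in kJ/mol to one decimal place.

ΔH°rxn = -105.9 kJ/mol

eq. 1 × 1/2: (1/2)·(-534.2) = -267.1 kJ/mol
eq. 2 as written: +33.2 kJ/mol
eq. 3 reversed: +174.1 kJ/mol
eq. 4 as written: -46.1 kJ/mol
ΔH°rxn = (-267.1) + (+33.2) + (+174.1) + (-46.1) = -105.9 kJ/mol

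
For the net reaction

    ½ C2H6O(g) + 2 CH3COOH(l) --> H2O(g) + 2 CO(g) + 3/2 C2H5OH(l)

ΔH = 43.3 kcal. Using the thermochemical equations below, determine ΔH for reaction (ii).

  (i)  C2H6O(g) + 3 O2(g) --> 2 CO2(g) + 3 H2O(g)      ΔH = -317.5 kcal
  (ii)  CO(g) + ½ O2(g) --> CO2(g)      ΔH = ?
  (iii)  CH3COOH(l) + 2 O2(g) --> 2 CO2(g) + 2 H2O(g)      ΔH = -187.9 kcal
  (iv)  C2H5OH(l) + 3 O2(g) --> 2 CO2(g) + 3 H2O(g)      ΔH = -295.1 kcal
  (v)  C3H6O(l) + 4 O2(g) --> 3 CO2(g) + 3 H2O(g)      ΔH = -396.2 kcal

ΔH = -67.6 kcal

(i) × 1/2: (1/2)·(-317.5) = -158.75 kcal
(ii) reversed and × 2: contributes −2·x
(iii) × 2: (2)·(-187.9) = -375.8 kcal
(iv) reversed and × 3/2: (-3/2)·(-295.1) = +442.65 kcal
(v): not needed.
+43.3 = (-158.75) + (-375.8) + (+442.65) − 2·x
x = (+43.3 − (-91.9)) / (-2) = -67.6 kcal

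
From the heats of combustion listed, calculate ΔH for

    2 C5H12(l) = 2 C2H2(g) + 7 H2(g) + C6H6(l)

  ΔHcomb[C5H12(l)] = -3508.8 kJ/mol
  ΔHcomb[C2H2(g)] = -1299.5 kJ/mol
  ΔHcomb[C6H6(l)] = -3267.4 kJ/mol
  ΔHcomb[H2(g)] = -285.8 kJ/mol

Using ΔH = Σ nΔHc°(reactants) − Σ nΔHc°(products):
= [2·(-3508.8)] − [2·(-1299.5) + 7·(-285.8) + 1·(-3267.4)]
= 849.4 kJ/mol

ΔH = 849.4 kJ/mol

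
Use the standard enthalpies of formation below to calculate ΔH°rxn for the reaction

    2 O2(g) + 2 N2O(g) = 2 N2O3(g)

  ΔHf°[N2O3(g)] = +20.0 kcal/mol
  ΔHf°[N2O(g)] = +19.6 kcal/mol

ΔH°rxn = Σ nΔHf°(products) − Σ nΔHf°(reactants).
Products: 2·(+20.0) = +40.0
Reactants: 2·(+0.0) + 2·(+19.6) = +39.2
ΔH°rxn = (+40.0) − (+39.2) = 0.8 kcal/mol

ΔH°rxn = 0.8 kcal/mol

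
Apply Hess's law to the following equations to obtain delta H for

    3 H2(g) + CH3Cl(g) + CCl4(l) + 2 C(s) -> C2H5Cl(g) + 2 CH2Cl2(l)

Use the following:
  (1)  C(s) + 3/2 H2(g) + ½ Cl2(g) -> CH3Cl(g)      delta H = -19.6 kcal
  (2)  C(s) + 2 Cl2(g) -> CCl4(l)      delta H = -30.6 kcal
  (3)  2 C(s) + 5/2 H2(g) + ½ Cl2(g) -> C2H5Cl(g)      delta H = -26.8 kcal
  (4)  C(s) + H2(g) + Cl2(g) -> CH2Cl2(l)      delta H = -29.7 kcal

(1) reversed (CH3Cl(g) must end up as a reactant): +19.6 kcal
(2) reversed (CCl4(l) must end up as a reactant): +30.6 kcal
(3) as written (C2H5Cl(g) already on the product side): -26.8 kcal
(4) × 2 (scale by 2 for the 2 CH2Cl2(l)): (2)·(-29.7) = -59.4 kcal
By Hess's law, delta H = (+19.6) + (+30.6) + (-26.8) + (-59.4) = -36.0 kcal

delta H = -36.0 kcal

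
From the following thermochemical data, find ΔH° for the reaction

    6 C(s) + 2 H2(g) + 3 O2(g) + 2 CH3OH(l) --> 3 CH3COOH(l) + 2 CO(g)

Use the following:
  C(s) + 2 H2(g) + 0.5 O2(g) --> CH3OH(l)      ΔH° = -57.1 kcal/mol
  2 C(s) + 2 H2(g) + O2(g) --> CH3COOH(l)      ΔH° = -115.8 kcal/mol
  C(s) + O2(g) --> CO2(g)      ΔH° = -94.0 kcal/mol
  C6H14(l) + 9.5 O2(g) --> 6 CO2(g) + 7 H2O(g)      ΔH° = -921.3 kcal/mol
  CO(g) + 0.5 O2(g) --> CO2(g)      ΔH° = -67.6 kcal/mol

ΔH° = -286.0 kcal/mol

equation 1 reversed and × 2 (reverse to put CH3OH(l) on the reactant side; scale by 2 for the 2 CH3OH(l)): (-2)·(-57.1) = +114.2 kcal/mol
equation 2 × 3 (scale by 3 for the 3 CH3COOH(l)): (3)·(-115.8) = -347.4 kcal/mol
equation 3 × 2: (2)·(-94.0) = -188.0 kcal/mol
equation 4: not needed (H2O(g) appears nowhere else).
equation 5 reversed and × 2 (reverse to put CO(g) on the product side; ×2 to match 2 CO(g) in the target): (-2)·(-67.6) = +135.2 kcal/mol
ΔH° = (-2)·(-57.1) + (3)·(-115.8) + (2)·(-94.0) + (-2)·(-67.6) = -286.0 kcal/mol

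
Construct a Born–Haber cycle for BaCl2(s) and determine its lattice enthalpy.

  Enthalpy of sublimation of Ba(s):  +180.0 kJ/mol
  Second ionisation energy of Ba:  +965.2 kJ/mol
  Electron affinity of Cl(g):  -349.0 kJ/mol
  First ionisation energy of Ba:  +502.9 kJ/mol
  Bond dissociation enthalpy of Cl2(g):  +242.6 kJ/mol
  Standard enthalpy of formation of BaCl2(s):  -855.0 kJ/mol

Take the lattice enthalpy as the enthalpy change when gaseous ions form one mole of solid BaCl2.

ΔHf° = 1·ΔHsub + 1·(ΣIE) + 1·D(Cl2) + 2·EA + U
-855.0 = 1·(+180.0) + 1·(+1468.1) + 1·(+242.6) + 2·(-349.0) + U
U = -855.0 − (+1192.7) = -2047.7 kJ/mol

U = -2047.7 kJ/mol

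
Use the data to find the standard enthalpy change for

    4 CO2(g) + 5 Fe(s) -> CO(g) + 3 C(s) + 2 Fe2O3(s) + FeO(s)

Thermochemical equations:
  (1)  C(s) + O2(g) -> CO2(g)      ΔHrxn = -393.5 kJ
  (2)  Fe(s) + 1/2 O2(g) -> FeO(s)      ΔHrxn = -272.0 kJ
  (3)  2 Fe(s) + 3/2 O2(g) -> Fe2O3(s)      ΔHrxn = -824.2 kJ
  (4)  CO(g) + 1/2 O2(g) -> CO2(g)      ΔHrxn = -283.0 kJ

(1) reversed and × 3: (-3)·(-393.5) = +1180.5 kJ
(2) as written: -272.0 kJ
(3) × 2: (2)·(-824.2) = -1648.4 kJ
(4) reversed: +283.0 kJ
ΔHrxn = (-3)·(-393.5) + (1)·(-272.0) + (2)·(-824.2) + (-1)·(-283.0) = -456.9 kJ

ΔHrxn = -456.9 kJ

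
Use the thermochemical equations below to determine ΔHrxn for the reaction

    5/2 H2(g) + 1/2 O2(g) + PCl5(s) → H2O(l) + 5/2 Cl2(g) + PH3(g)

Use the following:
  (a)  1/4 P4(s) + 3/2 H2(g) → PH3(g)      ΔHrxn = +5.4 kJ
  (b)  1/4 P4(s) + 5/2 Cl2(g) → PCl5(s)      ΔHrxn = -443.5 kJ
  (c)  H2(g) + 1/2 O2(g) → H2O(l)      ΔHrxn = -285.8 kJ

ΔHrxn = 163.1 kJ

(a) as written (PH3(g) already on the product side): +5.4 kJ
(b) reversed (PCl5(s) must end up as a reactant): +443.5 kJ
(c) as written (H2O(l) already on the product side): -285.8 kJ
By Hess's law, ΔHrxn = (1)·(+5.4) + (-1)·(-443.5) + (1)·(-285.8) = 163.1 kJ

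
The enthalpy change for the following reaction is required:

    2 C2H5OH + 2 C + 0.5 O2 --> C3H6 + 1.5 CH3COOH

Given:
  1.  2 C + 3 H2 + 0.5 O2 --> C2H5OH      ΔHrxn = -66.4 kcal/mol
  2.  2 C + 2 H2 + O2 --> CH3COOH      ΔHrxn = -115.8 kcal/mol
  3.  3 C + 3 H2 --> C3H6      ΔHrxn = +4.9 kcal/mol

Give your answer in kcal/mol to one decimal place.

eq. 1 reversed and × 2 (C2H5OH must end up as a reactant; ×2 to match 2 C2H5OH in the target): (-2)·(-66.4) = +132.8 kcal/mol
eq. 2 × 3/2 (×3/2 to match 3/2 CH3COOH in the target): (3/2)·(-115.8) = -173.7 kcal/mol
eq. 3 as written (C3H6 already on the product side): +4.9 kcal/mol
Summing the manipulated equations, ΔHrxn = (+132.8) + (-173.7) + (+4.9) = -36.0 kcal/mol

ΔHrxn = -36.0 kcal/mol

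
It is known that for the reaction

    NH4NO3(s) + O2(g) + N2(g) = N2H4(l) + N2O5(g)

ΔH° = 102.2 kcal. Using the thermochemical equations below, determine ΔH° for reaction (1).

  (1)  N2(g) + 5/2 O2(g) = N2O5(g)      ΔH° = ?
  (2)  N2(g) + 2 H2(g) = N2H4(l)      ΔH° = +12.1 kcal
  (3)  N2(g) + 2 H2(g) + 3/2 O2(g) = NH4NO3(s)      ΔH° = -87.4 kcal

ΔH° = 2.7 kcal

(1) as written: contributes x
(2) as written: +12.1 kcal
(3) reversed: +87.4 kcal
+102.2 = (+12.1) + (+87.4) + x
x = (+102.2 − (+99.5)) / (1) = 2.7 kcal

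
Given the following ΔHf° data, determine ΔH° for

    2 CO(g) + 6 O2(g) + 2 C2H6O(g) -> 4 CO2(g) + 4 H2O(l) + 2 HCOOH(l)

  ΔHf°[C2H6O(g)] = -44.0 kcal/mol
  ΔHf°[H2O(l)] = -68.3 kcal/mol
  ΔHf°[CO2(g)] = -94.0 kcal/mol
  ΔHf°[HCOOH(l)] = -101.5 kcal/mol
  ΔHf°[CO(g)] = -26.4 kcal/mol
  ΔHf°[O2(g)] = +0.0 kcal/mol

ΔH° = -711.4 kcal/mol

ΔH°rxn = Σ nΔHf°(products) − Σ nΔHf°(reactants).
Products: 4·(-94.0) + 4·(-68.3) + 2·(-101.5) = -852.2
Reactants: 2·(-26.4) + 6·(+0.0) + 2·(-44.0) = -140.8
ΔH° = (-852.2) − (-140.8) = -711.4 kcal/mol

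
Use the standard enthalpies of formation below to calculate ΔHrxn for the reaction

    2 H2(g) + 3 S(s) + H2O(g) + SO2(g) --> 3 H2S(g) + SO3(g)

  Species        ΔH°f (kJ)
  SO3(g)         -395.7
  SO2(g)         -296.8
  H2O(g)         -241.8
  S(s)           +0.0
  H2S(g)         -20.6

ΔHrxn = 81.1 kJ

Products: 3·(-20.6) + 1·(-395.7) = -457.5
Reactants: 2·(+0.0) + 3·(+0.0) + 1·(-241.8) + 1·(-296.8) = -538.6
ΔHrxn = (-457.5) − (-538.6) = 81.1 kJ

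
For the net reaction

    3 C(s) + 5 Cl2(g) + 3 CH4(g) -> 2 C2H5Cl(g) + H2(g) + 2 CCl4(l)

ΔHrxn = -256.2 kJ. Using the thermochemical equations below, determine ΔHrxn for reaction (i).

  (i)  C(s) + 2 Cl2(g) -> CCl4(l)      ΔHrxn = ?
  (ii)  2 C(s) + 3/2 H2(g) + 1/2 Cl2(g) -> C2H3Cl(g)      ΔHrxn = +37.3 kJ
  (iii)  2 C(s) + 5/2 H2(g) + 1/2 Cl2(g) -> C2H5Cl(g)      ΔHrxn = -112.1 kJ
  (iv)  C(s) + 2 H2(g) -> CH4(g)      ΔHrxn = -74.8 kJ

(i) × 2 (×2 to match 2 CCl4(l) in the target): contributes 2·x
(ii): not needed (C2H3Cl(g) appears nowhere else).
(iii) × 2 (scale by 2 for the 2 C2H5Cl(g)): (2)·(-112.1) = -224.2 kJ
(iv) reversed and × 3 (CH4(g) must end up as a reactant; ×3 to match 3 CH4(g) in the target): (-3)·(-74.8) = +224.4 kJ
-256.2 = (-224.2) + (+224.4) + 2·x
x = (-256.2 − (+0.2)) / (2) = -128.2 kJ

ΔHrxn = -128.2 kJ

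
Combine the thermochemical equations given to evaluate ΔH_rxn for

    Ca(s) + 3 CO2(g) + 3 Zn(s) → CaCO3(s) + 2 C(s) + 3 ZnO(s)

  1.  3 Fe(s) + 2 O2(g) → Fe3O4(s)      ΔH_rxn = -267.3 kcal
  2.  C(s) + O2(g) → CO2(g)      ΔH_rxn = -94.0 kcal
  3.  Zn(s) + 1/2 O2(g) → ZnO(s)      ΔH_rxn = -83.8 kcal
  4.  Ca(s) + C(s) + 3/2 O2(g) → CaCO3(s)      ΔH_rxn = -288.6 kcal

eq. 1: not needed (Fe3O4(s) appears nowhere else).
eq. 2 reversed and × 3 (reverse to put CO2(g) on the reactant side; scale by 3 for the 3 CO2(g)): (-3)·(-94.0) = +282.0 kcal
eq. 3 × 3 (×3 to match 3 ZnO(s) in the target): (3)·(-83.8) = -251.4 kcal
eq. 4 as written (CaCO3(s) already on the product side): -288.6 kcal
By Hess's law, ΔH_rxn = (-3)·(-94.0) + (3)·(-83.8) + (1)·(-288.6) = -258.0 kcal

ΔH_rxn = -258.0 kcal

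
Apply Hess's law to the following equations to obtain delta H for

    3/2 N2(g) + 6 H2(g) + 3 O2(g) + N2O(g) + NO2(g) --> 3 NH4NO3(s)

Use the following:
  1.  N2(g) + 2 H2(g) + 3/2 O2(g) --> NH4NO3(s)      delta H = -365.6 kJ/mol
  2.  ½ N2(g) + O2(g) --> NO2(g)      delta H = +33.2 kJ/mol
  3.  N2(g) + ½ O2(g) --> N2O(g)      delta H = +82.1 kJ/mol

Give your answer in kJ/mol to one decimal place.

eq. 1 × 3: (3)·(-365.6) = -1096.8 kJ/mol
eq. 2 reversed: -33.2 kJ/mol
eq. 3 reversed: -82.1 kJ/mol
delta H = (3)·(-365.6) + (-1)·(+33.2) + (-1)·(+82.1) = -1212.1 kJ/mol

delta H = -1212.1 kJ/mol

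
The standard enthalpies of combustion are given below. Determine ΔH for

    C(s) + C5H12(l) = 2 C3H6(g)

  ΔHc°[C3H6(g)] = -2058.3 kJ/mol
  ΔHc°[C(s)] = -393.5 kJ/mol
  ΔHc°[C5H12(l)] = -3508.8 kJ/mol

ΔH = 214.3 kJ/mol

With combustion enthalpies, reactants minus products:
= [1·(-393.5) + 1·(-3508.8)] − [2·(-2058.3)]
= 214.3 kJ/mol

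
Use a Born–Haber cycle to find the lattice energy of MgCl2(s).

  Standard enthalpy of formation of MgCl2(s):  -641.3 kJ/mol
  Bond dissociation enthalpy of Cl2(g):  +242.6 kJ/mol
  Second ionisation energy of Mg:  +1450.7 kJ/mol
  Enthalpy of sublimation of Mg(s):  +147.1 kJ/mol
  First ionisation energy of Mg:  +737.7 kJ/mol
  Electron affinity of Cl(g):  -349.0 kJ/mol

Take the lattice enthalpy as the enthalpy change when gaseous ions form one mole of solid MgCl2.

ΔHf° = 1·ΔHsub + 1·(ΣIE) + 1·D(Cl2) + 2·EA + U
-641.3 = 1·(+147.1) + 1·(+2188.4) + 1·(+242.6) + 2·(-349.0) + U
U = -641.3 − (+1880.1) = -2521.4 kJ/mol

U = -2521.4 kJ/mol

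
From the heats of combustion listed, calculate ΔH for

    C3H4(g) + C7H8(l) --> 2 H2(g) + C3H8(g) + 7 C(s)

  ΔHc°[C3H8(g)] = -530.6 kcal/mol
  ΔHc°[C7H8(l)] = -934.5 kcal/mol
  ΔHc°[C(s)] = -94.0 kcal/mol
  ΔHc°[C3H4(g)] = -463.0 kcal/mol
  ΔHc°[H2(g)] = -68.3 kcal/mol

Using ΔH = Σ nΔHc°(reactants) − Σ nΔHc°(products):
= [1·(-463.0) + 1·(-934.5)] − [2·(-68.3) + 1·(-530.6) + 7·(-94.0)]
= -72.3 kcal/mol

ΔH = -72.3 kcal/mol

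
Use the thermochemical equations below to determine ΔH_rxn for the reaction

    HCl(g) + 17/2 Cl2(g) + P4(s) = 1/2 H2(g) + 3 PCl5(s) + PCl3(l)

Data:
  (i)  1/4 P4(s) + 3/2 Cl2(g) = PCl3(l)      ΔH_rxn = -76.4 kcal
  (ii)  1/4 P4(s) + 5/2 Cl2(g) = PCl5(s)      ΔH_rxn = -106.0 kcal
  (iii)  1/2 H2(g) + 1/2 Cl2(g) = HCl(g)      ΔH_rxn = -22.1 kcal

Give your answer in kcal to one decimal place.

(i) as written: -76.4 kcal
(ii) × 3: (3)·(-106.0) = -318.0 kcal
(iii) reversed: +22.1 kcal
ΔH_rxn = (1)·(-76.4) + (3)·(-106.0) + (-1)·(-22.1) = -372.3 kcal

ΔH_rxn = -372.3 kcal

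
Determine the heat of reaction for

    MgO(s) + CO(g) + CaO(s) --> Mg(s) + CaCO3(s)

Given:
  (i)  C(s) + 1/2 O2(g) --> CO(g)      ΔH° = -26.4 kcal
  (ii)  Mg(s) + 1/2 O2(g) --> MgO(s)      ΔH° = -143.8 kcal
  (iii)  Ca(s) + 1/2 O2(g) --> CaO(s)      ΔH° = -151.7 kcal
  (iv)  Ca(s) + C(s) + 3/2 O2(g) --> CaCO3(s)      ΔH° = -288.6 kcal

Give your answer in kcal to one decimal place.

ΔH° = 33.3 kcal

(i) reversed: +26.4 kcal
(ii) reversed: +143.8 kcal
(iii) reversed: +151.7 kcal
(iv) as written: -288.6 kcal
Combining the equations, ΔH° = (-1)·(-26.4) + (-1)·(-143.8) + (-1)·(-151.7) + (1)·(-288.6) = 33.3 kcal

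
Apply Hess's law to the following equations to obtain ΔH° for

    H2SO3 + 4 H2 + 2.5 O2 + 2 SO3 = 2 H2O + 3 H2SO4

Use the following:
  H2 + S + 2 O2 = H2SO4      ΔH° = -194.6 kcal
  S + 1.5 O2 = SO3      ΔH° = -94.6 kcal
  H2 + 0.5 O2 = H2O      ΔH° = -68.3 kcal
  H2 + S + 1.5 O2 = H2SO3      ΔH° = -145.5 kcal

equation 1 × 3 (×3 to match 3 H2SO4 in the target): (3)·(-194.6) = -583.8 kcal
equation 2 reversed and × 2 (reverse to put SO3 on the reactant side; ×2 to match 2 SO3 in the target): (-2)·(-94.6) = +189.2 kcal
equation 3 × 2 (scale by 2 for the 2 H2O): (2)·(-68.3) = -136.6 kcal
equation 4 reversed (H2SO3 must end up as a reactant): +145.5 kcal
Summing the manipulated equations, ΔH° = (3)·(-194.6) + (-2)·(-94.6) + (2)·(-68.3) + (-1)·(-145.5) = -385.7 kcal

ΔH° = -385.7 kcal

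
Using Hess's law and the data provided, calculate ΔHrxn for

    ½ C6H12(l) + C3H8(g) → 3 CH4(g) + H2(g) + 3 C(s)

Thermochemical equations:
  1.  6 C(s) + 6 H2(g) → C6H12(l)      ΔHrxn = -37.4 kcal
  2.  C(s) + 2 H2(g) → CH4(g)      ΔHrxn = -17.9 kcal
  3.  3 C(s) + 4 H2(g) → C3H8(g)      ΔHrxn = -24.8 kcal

eq. 1 reversed and × 1/2: (-1/2)·(-37.4) = +18.7 kcal
eq. 2 × 3: (3)·(-17.9) = -53.7 kcal
eq. 3 reversed: +24.8 kcal
ΔHrxn = (-1/2)·(-37.4) + (3)·(-17.9) + (-1)·(-24.8) = -10.2 kcal

ΔHrxn = -10.2 kcal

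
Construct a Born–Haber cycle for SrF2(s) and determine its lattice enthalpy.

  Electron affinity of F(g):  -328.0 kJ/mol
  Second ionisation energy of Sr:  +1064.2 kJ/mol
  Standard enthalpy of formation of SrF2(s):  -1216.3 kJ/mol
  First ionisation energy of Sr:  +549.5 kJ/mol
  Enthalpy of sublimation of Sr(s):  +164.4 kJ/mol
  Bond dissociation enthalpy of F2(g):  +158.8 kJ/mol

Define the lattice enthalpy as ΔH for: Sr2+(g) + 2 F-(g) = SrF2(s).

ΔHf° = 1·ΔHsub + 1·(ΣIE) + 1·D(F2) + 2·EA + U
-1216.3 = 1·(+164.4) + 1·(+1613.7) + 1·(+158.8) + 2·(-328.0) + U
U = -1216.3 − (+1280.9) = -2497.2 kJ/mol

U = -2497.2 kJ/mol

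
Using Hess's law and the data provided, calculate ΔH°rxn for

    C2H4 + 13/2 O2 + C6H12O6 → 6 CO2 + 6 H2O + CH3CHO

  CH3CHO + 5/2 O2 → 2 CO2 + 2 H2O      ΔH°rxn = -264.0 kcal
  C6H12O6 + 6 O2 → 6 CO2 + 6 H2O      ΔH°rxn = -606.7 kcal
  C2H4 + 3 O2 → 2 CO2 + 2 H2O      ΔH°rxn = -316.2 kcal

equation 1 reversed: +264.0 kcal
equation 2 as written: -606.7 kcal
equation 3 as written: -316.2 kcal
Since enthalpy is a state function, ΔH°rxn = (-1)·(-264.0) + (1)·(-606.7) + (1)·(-316.2) = -658.9 kcal

ΔH°rxn = -658.9 kcal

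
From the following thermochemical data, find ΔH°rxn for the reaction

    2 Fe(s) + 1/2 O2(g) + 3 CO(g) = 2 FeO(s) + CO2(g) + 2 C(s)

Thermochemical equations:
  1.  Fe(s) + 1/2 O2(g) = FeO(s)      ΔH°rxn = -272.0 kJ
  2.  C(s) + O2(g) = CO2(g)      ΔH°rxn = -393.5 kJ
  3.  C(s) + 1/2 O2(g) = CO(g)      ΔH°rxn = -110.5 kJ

ΔH°rxn = -606.0 kJ

eq. 1 × 2: (2)·(-272.0) = -544.0 kJ
eq. 2 as written: -393.5 kJ
eq. 3 reversed and × 3: (-3)·(-110.5) = +331.5 kJ
Combining the equations, ΔH°rxn = (-544.0) + (-393.5) + (+331.5) = -606.0 kJ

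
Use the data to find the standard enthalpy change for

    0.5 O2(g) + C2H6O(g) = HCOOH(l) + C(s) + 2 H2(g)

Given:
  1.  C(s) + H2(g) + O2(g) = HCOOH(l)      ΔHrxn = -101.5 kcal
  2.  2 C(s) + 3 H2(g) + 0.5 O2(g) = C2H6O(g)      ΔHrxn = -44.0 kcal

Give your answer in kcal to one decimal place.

eq. 1 as written: -101.5 kcal
eq. 2 reversed: +44.0 kcal
Summing the manipulated equations, ΔHrxn = (-101.5) + (+44.0) = -57.5 kcal

ΔHrxn = -57.5 kcal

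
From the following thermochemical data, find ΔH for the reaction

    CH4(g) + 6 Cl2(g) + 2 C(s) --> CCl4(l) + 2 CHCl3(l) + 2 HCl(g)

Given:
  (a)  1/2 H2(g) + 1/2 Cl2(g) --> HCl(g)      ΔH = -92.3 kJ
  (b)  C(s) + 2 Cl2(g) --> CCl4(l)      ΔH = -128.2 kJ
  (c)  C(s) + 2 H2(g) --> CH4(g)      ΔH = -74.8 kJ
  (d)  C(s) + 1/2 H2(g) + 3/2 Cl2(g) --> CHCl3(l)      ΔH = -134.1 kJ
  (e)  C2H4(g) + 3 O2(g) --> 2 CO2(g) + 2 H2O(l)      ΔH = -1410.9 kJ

(a) × 2: (2)·(-92.3) = -184.6 kJ
(b) as written: -128.2 kJ
(c) reversed: +74.8 kJ
(d) × 2: (2)·(-134.1) = -268.2 kJ
(e): not needed.
ΔH = (-184.6) + (-128.2) + (+74.8) + (-268.2) = -506.2 kJ

ΔH = -506.2 kJ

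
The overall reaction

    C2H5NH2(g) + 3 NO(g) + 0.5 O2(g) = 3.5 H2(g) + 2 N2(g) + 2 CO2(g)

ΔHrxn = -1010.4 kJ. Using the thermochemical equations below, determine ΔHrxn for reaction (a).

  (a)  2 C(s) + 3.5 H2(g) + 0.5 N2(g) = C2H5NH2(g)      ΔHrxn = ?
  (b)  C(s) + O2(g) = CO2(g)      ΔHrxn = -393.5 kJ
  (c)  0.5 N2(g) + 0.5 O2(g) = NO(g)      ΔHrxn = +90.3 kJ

(a) reversed (reverse to put C2H5NH2(g) on the reactant side): contributes −x
(b) × 2 (×2 to match 2 CO2(g) in the target): (2)·(-393.5) = -787.0 kJ
(c) reversed and × 3 (reverse to put NO(g) on the reactant side; ×3 to match 3 NO(g) in the target): (-3)·(+90.3) = -270.9 kJ
-1010.4 = (-787.0) + (-270.9) − x
x = (-1010.4 − (-1057.9)) / (-1) = -47.5 kJ

ΔHrxn = -47.5 kJ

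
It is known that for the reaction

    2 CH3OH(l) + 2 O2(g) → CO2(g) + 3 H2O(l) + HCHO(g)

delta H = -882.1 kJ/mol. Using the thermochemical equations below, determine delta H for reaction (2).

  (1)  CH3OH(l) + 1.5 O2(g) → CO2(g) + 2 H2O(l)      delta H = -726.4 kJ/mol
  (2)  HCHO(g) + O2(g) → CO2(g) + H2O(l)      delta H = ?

delta H = -570.7 kJ/mol

(1) × 2: (2)·(-726.4) = -1452.8 kJ/mol
(2) reversed: contributes −x
-882.1 = (-1452.8) − x
x = (-882.1 − (-1452.8)) / (-1) = -570.7 kJ/mol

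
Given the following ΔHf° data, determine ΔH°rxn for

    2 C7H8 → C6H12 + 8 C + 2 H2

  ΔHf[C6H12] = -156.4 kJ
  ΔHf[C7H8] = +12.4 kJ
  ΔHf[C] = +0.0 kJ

Products: 1·(-156.4) + 8·(+0.0) + 2·(+0.0) = -156.4
Reactants: 2·(+12.4) = +24.8
ΔH°rxn = (-156.4) − (+24.8) = -181.2 kJ

ΔH°rxn = -181.2 kJ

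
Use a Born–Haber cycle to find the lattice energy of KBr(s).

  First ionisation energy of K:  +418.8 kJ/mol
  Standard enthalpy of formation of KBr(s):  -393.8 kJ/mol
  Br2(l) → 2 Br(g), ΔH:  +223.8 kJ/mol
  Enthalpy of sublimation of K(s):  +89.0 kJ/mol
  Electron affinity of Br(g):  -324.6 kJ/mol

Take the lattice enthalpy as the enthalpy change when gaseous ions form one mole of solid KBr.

ΔHf° = 1·ΔHsub + 1·(ΣIE) + 1/2·D(Br2) + 1·EA + U
-393.8 = 1·(+89.0) + 1·(+418.8) + 1/2·(+223.8) + 1·(-324.6) + U
U = -393.8 − (+295.1) = -688.9 kJ/mol

U = -688.9 kJ/mol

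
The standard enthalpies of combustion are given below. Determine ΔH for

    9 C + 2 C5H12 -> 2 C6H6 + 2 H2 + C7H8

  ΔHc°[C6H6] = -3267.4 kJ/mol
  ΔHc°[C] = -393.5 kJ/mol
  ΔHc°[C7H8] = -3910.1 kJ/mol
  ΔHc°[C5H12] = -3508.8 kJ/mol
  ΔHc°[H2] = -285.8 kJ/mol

With combustion enthalpies, reactants minus products:
= [9·(-393.5) + 2·(-3508.8)] − [2·(-3267.4) + 2·(-285.8) + 1·(-3910.1)]
= 457.4 kJ/mol

ΔH = 457.4 kJ/mol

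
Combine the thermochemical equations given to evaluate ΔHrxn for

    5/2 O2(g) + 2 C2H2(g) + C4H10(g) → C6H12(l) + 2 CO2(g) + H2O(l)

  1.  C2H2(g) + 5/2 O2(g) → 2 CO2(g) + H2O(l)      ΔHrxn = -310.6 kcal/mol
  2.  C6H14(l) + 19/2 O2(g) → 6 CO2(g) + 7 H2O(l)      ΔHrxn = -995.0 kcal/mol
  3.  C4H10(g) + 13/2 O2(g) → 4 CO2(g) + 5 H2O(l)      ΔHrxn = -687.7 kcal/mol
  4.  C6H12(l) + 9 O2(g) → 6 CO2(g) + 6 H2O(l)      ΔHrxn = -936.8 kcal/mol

ΔHrxn = -372.1 kcal/mol

eq. 1 × 2: (2)·(-310.6) = -621.2 kcal/mol
eq. 2: not needed.
eq. 3 as written: -687.7 kcal/mol
eq. 4 reversed: +936.8 kcal/mol
ΔHrxn = (2)·(-310.6) + (1)·(-687.7) + (-1)·(-936.8) = -372.1 kcal/mol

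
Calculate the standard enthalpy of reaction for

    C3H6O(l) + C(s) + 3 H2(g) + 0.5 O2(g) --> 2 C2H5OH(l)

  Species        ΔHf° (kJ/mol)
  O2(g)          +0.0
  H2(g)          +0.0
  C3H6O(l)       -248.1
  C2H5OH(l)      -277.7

ΔH° = -307.3 kJ/mol

Products: 2·(-277.7) = -555.4
Reactants: 1·(-248.1) + 1·(+0.0) + 3·(+0.0) + 1/2·(+0.0) = -248.1
ΔH° = (-555.4) − (-248.1) = -307.3 kJ/mol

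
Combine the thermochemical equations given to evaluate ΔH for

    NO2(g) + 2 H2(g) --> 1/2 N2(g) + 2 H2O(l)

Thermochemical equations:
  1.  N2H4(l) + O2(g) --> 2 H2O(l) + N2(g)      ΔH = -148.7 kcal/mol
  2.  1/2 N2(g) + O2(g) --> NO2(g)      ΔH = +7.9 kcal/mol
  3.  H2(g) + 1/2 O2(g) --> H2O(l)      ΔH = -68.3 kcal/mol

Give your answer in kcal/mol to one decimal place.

ΔH = -144.5 kcal/mol

eq. 1: not needed (N2H4(l) appears nowhere else).
eq. 2 reversed (reverse to put NO2(g) on the reactant side): -7.9 kcal/mol
eq. 3 × 2 (scale by 2 for the 2 H2(g)): (2)·(-68.3) = -136.6 kcal/mol
Combining the equations, ΔH = (-1)·(+7.9) + (2)·(-68.3) = -144.5 kcal/mol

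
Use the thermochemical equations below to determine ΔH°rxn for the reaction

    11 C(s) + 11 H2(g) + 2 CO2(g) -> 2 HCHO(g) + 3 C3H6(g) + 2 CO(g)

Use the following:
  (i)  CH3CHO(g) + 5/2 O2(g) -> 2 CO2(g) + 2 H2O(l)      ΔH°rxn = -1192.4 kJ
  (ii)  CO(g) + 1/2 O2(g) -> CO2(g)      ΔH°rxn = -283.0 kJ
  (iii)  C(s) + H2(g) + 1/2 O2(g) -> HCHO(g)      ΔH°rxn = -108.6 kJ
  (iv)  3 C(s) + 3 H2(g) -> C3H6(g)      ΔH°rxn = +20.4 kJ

ΔH°rxn = 410.0 kJ

(i): not needed (CH3CHO(g) appears nowhere else).
(ii) reversed and × 2 (CO(g) must end up as a product; ×2 to match 2 CO(g) in the target): (-2)·(-283.0) = +566.0 kJ
(iii) × 2 (scale by 2 for the 2 HCHO(g)): (2)·(-108.6) = -217.2 kJ
(iv) × 3 (×3 to match 3 C3H6(g) in the target): (3)·(+20.4) = +61.2 kJ
Summing the manipulated equations, ΔH°rxn = (+566.0) + (-217.2) + (+61.2) = 410.0 kJ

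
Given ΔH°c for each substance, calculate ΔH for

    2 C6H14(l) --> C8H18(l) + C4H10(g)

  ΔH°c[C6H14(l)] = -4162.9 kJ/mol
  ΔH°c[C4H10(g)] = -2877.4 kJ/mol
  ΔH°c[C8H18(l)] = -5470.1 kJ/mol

ΔH = 21.7 kJ/mol

With combustion enthalpies, reactants minus products:
= [2·(-4162.9)] − [1·(-5470.1) + 1·(-2877.4)]
= 21.7 kJ/mol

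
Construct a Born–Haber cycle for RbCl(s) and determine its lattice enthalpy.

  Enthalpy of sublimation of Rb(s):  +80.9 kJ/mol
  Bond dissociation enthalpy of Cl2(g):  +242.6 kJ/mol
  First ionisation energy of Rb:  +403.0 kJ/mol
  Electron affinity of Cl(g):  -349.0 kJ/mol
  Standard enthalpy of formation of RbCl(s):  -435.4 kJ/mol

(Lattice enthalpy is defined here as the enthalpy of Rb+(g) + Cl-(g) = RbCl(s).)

U = -691.6 kJ/mol

ΔHf° = 1·ΔHsub + 1·(ΣIE) + 1/2·D(Cl2) + 1·EA + U
-435.4 = 1·(+80.9) + 1·(+403.0) + 1/2·(+242.6) + 1·(-349.0) + U
U = -435.4 − (+256.2) = -691.6 kJ/mol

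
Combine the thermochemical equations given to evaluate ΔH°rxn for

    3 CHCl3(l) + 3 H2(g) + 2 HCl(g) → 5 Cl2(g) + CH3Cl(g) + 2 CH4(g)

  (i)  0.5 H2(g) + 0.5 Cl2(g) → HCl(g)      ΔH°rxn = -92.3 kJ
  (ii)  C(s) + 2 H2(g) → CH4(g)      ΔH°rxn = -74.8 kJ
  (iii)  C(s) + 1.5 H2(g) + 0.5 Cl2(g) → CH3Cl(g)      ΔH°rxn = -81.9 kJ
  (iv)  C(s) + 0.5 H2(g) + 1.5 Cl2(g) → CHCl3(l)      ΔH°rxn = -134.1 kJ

ΔH°rxn = 355.4 kJ

(i) reversed and × 2: (-2)·(-92.3) = +184.6 kJ
(ii) × 2: (2)·(-74.8) = -149.6 kJ
(iii) as written: -81.9 kJ
(iv) reversed and × 3: (-3)·(-134.1) = +402.3 kJ
Since enthalpy is a state function, ΔH°rxn = (+184.6) + (-149.6) + (-81.9) + (+402.3) = 355.4 kJ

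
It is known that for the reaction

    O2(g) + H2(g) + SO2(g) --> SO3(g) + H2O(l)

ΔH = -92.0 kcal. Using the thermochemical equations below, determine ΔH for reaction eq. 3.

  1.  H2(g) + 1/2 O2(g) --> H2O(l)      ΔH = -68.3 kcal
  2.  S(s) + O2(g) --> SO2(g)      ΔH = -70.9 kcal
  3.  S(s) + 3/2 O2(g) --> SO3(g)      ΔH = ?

eq. 1 as written (H2O(l) already on the product side): -68.3 kcal
eq. 2 reversed (SO2(g) must end up as a reactant): +70.9 kcal
eq. 3 as written (SO3(g) already on the product side): contributes x
-92.0 = (-68.3) + (+70.9) + x
x = (-92.0 − (+2.6)) / (1) = -94.6 kcal

ΔH = -94.6 kcal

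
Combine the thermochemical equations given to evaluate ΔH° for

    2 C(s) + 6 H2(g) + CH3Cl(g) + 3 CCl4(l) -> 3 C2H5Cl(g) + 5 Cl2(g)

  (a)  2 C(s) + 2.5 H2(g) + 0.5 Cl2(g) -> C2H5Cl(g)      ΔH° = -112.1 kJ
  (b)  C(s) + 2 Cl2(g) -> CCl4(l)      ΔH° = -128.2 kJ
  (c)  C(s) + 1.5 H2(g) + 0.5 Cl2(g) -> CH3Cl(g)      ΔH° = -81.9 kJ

(a) × 3 (scale by 3 for the 3 C2H5Cl(g)): (3)·(-112.1) = -336.3 kJ
(b) reversed and × 3 (reverse to put CCl4(l) on the reactant side; scale by 3 for the 3 CCl4(l)): (-3)·(-128.2) = +384.6 kJ
(c) reversed (CH3Cl(g) must end up as a reactant): +81.9 kJ
By Hess's law, ΔH° = (-336.3) + (+384.6) + (+81.9) = 130.2 kJ

ΔH° = 130.2 kJ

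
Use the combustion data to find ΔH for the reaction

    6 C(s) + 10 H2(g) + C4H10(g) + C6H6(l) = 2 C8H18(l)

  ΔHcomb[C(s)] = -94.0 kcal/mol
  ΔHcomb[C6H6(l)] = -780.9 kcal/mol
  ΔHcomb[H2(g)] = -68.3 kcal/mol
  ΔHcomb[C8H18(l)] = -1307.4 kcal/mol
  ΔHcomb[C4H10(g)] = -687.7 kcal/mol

With combustion enthalpies, reactants minus products:
= [6·(-94.0) + 10·(-68.3) + 1·(-687.7) + 1·(-780.9)] − [2·(-1307.4)]
= -100.8 kcal/mol

ΔH = -100.8 kcal/mol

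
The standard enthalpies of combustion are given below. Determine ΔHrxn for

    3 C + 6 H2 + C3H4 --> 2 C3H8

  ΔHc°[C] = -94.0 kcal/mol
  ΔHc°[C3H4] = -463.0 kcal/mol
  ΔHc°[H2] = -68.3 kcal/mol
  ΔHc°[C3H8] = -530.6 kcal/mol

Using ΔH = Σ nΔHc°(reactants) − Σ nΔHc°(products):
= [3·(-94.0) + 6·(-68.3) + 1·(-463.0)] − [2·(-530.6)]
= -93.6 kcal/mol

ΔHrxn = -93.6 kcal/mol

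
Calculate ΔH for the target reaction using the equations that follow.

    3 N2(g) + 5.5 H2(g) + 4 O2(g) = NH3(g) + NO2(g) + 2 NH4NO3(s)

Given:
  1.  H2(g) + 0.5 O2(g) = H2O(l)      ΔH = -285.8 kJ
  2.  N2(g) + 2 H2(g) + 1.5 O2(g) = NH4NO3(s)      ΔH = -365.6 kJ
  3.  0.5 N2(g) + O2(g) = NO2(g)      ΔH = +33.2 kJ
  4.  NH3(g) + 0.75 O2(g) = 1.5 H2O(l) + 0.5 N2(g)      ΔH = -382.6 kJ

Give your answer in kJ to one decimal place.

ΔH = -744.1 kJ

eq. 1 × 3/2: (3/2)·(-285.8) = -428.7 kJ
eq. 2 × 2 (×2 to match 2 NH4NO3(s) in the target): (2)·(-365.6) = -731.2 kJ
eq. 3 as written (NO2(g) already on the product side): +33.2 kJ
eq. 4 reversed (NH3(g) must end up as a product): +382.6 kJ
ΔH = (-428.7) + (-731.2) + (+33.2) + (+382.6) = -744.1 kJ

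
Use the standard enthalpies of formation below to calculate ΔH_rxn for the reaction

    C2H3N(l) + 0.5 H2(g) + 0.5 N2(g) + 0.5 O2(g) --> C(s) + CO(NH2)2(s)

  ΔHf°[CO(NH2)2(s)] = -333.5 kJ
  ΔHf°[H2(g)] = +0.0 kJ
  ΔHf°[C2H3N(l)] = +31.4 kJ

ΔH_rxn = -364.9 kJ

Products: 1·(+0.0) + 1·(-333.5) = -333.5
Reactants: 1·(+31.4) + 1/2·(+0.0) + 1/2·(+0.0) + 1/2·(+0.0) = +31.4
ΔH_rxn = (-333.5) − (+31.4) = -364.9 kJ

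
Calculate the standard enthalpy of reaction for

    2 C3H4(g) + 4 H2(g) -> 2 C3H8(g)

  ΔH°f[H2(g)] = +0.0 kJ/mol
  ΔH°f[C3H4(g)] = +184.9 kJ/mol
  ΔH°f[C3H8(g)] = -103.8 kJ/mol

ΔH°rxn = -577.4 kJ/mol

Products: 2·(-103.8) = -207.6
Reactants: 2·(+184.9) + 4·(+0.0) = +369.8
ΔH°rxn = (-207.6) − (+369.8) = -577.4 kJ/mol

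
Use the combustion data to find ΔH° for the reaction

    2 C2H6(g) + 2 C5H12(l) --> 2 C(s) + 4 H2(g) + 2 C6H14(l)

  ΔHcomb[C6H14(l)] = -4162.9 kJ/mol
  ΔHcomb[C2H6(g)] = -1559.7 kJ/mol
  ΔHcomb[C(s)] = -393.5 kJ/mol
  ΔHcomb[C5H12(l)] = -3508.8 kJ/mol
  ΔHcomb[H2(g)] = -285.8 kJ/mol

With combustion enthalpies, reactants minus products:
= [2·(-1559.7) + 2·(-3508.8)] − [2·(-393.5) + 4·(-285.8) + 2·(-4162.9)]
= 119.0 kJ/mol

ΔH° = 119.0 kJ/mol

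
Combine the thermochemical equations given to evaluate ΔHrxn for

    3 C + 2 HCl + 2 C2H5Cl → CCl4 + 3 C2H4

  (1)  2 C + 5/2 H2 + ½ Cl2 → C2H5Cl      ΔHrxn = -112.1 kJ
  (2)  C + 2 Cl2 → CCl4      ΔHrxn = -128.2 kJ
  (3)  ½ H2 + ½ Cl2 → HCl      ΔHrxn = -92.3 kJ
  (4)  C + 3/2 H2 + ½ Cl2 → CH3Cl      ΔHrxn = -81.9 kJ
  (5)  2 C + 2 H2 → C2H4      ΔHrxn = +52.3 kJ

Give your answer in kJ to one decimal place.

ΔHrxn = 437.5 kJ

(1) reversed and × 2: (-2)·(-112.1) = +224.2 kJ
(2) as written: -128.2 kJ
(3) reversed and × 2: (-2)·(-92.3) = +184.6 kJ
(4): not needed.
(5) × 3: (3)·(+52.3) = +156.9 kJ
Since enthalpy is a state function, ΔHrxn = (+224.2) + (-128.2) + (+184.6) + (+156.9) = 437.5 kJ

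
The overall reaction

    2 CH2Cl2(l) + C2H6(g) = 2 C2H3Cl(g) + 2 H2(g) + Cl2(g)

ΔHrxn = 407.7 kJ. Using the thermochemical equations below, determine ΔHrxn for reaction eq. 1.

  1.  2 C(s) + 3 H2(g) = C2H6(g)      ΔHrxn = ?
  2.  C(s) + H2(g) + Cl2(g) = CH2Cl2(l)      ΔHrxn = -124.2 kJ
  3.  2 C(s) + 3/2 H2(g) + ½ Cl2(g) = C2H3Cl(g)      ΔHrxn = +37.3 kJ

ΔHrxn = -84.7 kJ

eq. 1 reversed (C2H6(g) must end up as a reactant): contributes −x
eq. 2 reversed and × 2 (reverse to put CH2Cl2(l) on the reactant side; scale by 2 for the 2 CH2Cl2(l)): (-2)·(-124.2) = +248.4 kJ
eq. 3 × 2 (×2 to match 2 C2H3Cl(g) in the target): (2)·(+37.3) = +74.6 kJ
+407.7 = (+248.4) + (+74.6) − x
x = (+407.7 − (+323.0)) / (-1) = -84.7 kJ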